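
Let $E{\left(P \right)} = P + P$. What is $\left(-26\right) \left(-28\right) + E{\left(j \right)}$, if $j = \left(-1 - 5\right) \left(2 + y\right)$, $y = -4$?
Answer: $752$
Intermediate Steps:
$j = 12$ ($j = \left(-1 - 5\right) \left(2 - 4\right) = \left(-6\right) \left(-2\right) = 12$)
$E{\left(P \right)} = 2 P$
$\left(-26\right) \left(-28\right) + E{\left(j \right)} = \left(-26\right) \left(-28\right) + 2 \cdot 12 = 728 + 24 = 752$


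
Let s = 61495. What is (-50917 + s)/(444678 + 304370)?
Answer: 5289/374524 ≈ 0.014122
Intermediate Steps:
(-50917 + s)/(444678 + 304370) = (-50917 + 61495)/(444678 + 304370) = 10578/749048 = 10578*(1/749048) = 5289/374524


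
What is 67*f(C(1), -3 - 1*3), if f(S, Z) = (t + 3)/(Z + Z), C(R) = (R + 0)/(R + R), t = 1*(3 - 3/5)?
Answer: -603/20 ≈ -30.150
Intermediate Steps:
t = 12/5 (t = 1*(3 - 3*1/5) = 1*(3 - 3/5) = 1*(12/5) = 12/5 ≈ 2.4000)
C(R) = 1/2 (C(R) = R/((2*R)) = R*(1/(2*R)) = 1/2)
f(S, Z) = 27/(10*Z) (f(S, Z) = (12/5 + 3)/(Z + Z) = 27/(5*((2*Z))) = 27*(1/(2*Z))/5 = 27/(10*Z))
67*f(C(1), -3 - 1*3) = 67*(27/(10*(-3 - 1*3))) = 67*(27/(10*(-3 - 3))) = 67*((27/10)/(-6)) = 67*((27/10)*(-1/6)) = 67*(-9/20) = -603/20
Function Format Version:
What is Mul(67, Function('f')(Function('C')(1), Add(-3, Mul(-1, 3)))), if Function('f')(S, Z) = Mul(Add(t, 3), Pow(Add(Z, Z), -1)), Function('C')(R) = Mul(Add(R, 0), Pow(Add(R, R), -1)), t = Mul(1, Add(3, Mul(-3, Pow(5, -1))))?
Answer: Rational(-603, 20) ≈ -30.150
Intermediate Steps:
t = Rational(12, 5) (t = Mul(1, Add(3, Mul(-3, Rational(1, 5)))) = Mul(1, Add(3, Rational(-3, 5))) = Mul(1, Rational(12, 5)) = Rational(12, 5) ≈ 2.4000)
Function('C')(R) = Rational(1, 2) (Function('C')(R) = Mul(R, Pow(Mul(2, R), -1)) = Mul(R, Mul(Rational(1, 2), Pow(R, -1))) = Rational(1, 2))
Function('f')(S, Z) = Mul(Rational(27, 10), Pow(Z, -1)) (Function('f')(S, Z) = Mul(Add(Rational(12, 5), 3), Pow(Add(Z, Z), -1)) = Mul(Rational(27, 5), Pow(Mul(2, Z), -1)) = Mul(Rational(27, 5), Mul(Rational(1, 2), Pow(Z, -1))) = Mul(Rational(27, 10), Pow(Z, -1)))
Mul(67, Function('f')(Function('C')(1), Add(-3, Mul(-1, 3)))) = Mul(67, Mul(Rational(27, 10), Pow(Add(-3, Mul(-1, 3)), -1))) = Mul(67, Mul(Rational(27, 10), Pow(Add(-3, -3), -1))) = Mul(67, Mul(Rational(27, 10), Pow(-6, -1))) = Mul(67, Mul(Rational(27, 10), Rational(-1, 6))) = Mul(67, Rational(-9, 20)) = Rational(-603, 20)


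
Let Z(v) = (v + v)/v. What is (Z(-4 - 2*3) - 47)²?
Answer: 2025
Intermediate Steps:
Z(v) = 2 (Z(v) = (2*v)/v = 2)
(Z(-4 - 2*3) - 47)² = (2 - 47)² = (-45)² = 2025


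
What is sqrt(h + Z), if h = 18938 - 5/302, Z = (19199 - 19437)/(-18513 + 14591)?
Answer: sqrt(6642081457301918)/592222 ≈ 137.62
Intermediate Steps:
Z = 119/1961 (Z = -238/(-3922) = -238*(-1/3922) = 119/1961 ≈ 0.060683)
h = 5719271/302 (h = 18938 - 5/302 = 5719271/302 ≈ 18938.)
sqrt(h + Z) = sqrt(5719271/302 + 119/1961) = sqrt(11215526369/592222) = sqrt(6642081457301918)/592222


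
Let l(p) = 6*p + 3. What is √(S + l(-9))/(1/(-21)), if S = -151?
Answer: -21*I*√202 ≈ -298.47*I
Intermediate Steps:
l(p) = 3 + 6*p
√(S + l(-9))/(1/(-21)) = √(-151 + (3 + 6*(-9)))/(1/(-21)) = √(-151 + (3 - 54))/(-1/21) = √(-151 - 51)*(-21) = √(-202)*(-21) = (I*√202)*(-21) = -21*I*√202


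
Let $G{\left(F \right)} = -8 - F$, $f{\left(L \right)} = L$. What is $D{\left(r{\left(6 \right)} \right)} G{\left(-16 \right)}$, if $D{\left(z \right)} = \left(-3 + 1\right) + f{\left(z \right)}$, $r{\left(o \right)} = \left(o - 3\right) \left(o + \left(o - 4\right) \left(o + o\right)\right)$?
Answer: $704$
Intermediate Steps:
$r{\left(o \right)} = \left(-3 + o\right) \left(o + 2 o \left(-4 + o\right)\right)$ ($r{\left(o \right)} = \left(-3 + o\right) \left(o + \left(-4 + o\right) 2 o\right) = \left(-3 + o\right) \left(o + 2 o \left(-4 + o\right)\right)$)
$D{\left(z \right)} = -2 + z$ ($D{\left(z \right)} = \left(-3 + 1\right) + z = -2 + z$)
$D{\left(r{\left(6 \right)} \right)} G{\left(-16 \right)} = \left(-2 + 6 \left(21 - 78 + 2 \cdot 6^{2}\right)\right) \left(-8 - -16\right) = \left(-2 + 6 \left(21 - 78 + 2 \cdot 36\right)\right) \left(-8 + 16\right) = \left(-2 + 6 \left(21 - 78 + 72\right)\right) 8 = \left(-2 + 6 \cdot 15\right) 8 = \left(-2 + 90\right) 8 = 88 \cdot 8 = 704$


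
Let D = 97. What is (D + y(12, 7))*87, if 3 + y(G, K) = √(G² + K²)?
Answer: 8178 + 87*√193 ≈ 9386.6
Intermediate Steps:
y(G, K) = -3 + √(G² + K²)
(D + y(12, 7))*87 = (97 + (-3 + √(12² + 7²)))*87 = (97 + (-3 + √(144 + 49)))*87 = (97 + (-3 + √193))*87 = (94 + √193)*87 = 8178 + 87*√193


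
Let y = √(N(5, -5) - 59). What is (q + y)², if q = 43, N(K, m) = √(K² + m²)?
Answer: (43 + I*√(59 - 5*√2))² ≈ 1797.1 + 619.73*I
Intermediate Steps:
y = √(-59 + 5*√2) (y = √(√(5² + (-5)²) - 59) = √(√(25 + 25) - 59) = √(√50 - 59) = √(5*√2 - 59) = √(-59 + 5*√2) ≈ 7.2062*I)
(q + y)² = (43 + √(-59 + 5*√2))²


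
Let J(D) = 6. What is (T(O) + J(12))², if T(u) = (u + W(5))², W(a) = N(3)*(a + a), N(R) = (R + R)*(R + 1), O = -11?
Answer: 2750687809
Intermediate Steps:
N(R) = 2*R*(1 + R) (N(R) = (2*R)*(1 + R) = 2*R*(1 + R))
W(a) = 48*a (W(a) = (2*3*(1 + 3))*(a + a) = (2*3*4)*(2*a) = 24*(2*a) = 48*a)
T(u) = (240 + u)² (T(u) = (u + 48*5)² = (u + 240)² = (240 + u)²)
(T(O) + J(12))² = ((240 - 11)² + 6)² = (229² + 6)² = (52441 + 6)² = 52447² = 2750687809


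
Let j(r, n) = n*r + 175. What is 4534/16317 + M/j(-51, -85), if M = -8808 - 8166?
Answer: -3128249/897435 ≈ -3.4858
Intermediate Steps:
M = -16974
j(r, n) = 175 + n*r
4534/16317 + M/j(-51, -85) = 4534/16317 - 16974/(175 - 85*(-51)) = 4534*(1/16317) - 16974/(175 + 4335) = 4534/16317 - 16974/4510 = 4534/16317 - 16974*1/4510 = 4534/16317 - 207/55 = -3128249/897435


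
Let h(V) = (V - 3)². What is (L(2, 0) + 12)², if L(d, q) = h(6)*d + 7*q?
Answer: 900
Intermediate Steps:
h(V) = (-3 + V)²
L(d, q) = 7*q + 9*d (L(d, q) = (-3 + 6)²*d + 7*q = 3²*d + 7*q = 9*d + 7*q = 7*q + 9*d)
(L(2, 0) + 12)² = ((7*0 + 9*2) + 12)² = ((0 + 18) + 12)² = (18 + 12)² = 30² = 900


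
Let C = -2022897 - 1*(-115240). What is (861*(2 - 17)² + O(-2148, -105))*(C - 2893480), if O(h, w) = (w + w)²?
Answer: -1141830407025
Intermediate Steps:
O(h, w) = 4*w² (O(h, w) = (2*w)² = 4*w²)
C = -1907657 (C = -2022897 + 115240 = -1907657)
(861*(2 - 17)² + O(-2148, -105))*(C - 2893480) = (861*(2 - 17)² + 4*(-105)²)*(-1907657 - 2893480) = (861*(-15)² + 4*11025)*(-4801137) = (861*225 + 44100)*(-4801137) = (193725 + 44100)*(-4801137) = 237825*(-4801137) = -1141830407025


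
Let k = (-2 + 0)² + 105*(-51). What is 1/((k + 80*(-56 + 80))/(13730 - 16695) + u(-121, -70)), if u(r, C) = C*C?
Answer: 2965/14531931 ≈ 0.00020403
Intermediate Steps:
u(r, C) = C²
k = -5351 (k = (-2)² - 5355 = 4 - 5355 = -5351)
1/((k + 80*(-56 + 80))/(13730 - 16695) + u(-121, -70)) = 1/((-5351 + 80*(-56 + 80))/(13730 - 16695) + (-70)²) = 1/((-5351 + 80*24)/(-2965) + 4900) = 1/((-5351 + 1920)*(-1/2965) + 4900) = 1/(-3431*(-1/2965) + 4900) = 1/(3431/2965 + 4900) = 1/(14531931/2965) = 2965/14531931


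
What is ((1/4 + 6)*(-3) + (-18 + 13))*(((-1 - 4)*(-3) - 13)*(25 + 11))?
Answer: -1710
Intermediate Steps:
((1/4 + 6)*(-3) + (-18 + 13))*(((-1 - 4)*(-3) - 13)*(25 + 11)) = ((1/4 + 6)*(-3) - 5)*((-5*(-3) - 13)*36) = ((25/4)*(-3) - 5)*((15 - 13)*36) = (-75/4 - 5)*(2*36) = -95/4*72 = -1710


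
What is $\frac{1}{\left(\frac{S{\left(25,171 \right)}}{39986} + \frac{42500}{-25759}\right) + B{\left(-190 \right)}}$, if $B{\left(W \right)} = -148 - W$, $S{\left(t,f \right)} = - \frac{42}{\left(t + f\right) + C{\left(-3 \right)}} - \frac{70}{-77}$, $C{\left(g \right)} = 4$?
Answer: $\frac{1132999311400}{45716645387471} \approx 0.024783$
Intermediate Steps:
$S{\left(t,f \right)} = \frac{10}{11} - \frac{42}{4 + f + t}$ ($S{\left(t,f \right)} = - \frac{42}{\left(t + f\right) + 4} - \frac{70}{-77} = - \frac{42}{\left(f + t\right) + 4} - - \frac{10}{11} = - \frac{42}{4 + f + t} + \frac{10}{11} = \frac{10}{11} - \frac{42}{4 + f + t}$)
$\frac{1}{\left(\frac{S{\left(25,171 \right)}}{39986} + \frac{42500}{-25759}\right) + B{\left(-190 \right)}} = \frac{1}{\left(\frac{\frac{2}{11} \frac{1}{4 + 171 + 25} \left(-211 + 5 \cdot 171 + 5 \cdot 25\right)}{39986} + \frac{42500}{-25759}\right) - -42} = \frac{1}{\left(\frac{2 \left(-211 + 855 + 125\right)}{11 \cdot 200} \cdot \frac{1}{39986} + 42500 \left(- \frac{1}{25759}\right)\right) + \left(-148 + 190\right)} = \frac{1}{\left(\frac{2}{11} \cdot \frac{1}{200} \cdot 769 \cdot \frac{1}{39986} - \frac{42500}{25759}\right) + 42} = \frac{1}{\left(\frac{769}{1100} \cdot \frac{1}{39986} - \frac{42500}{25759}\right) + 42} = \frac{1}{\left(\frac{769}{43984600} - \frac{42500}{25759}\right) + 42} = \frac{1}{- \frac{1869325691329}{1132999311400} + 42} = \frac{1}{\frac{45716645387471}{1132999311400}} = \frac{1132999311400}{45716645387471}$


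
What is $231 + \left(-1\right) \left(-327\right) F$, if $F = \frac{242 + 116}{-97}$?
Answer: $- \frac{94659}{97} \approx -975.87$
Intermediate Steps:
$F = - \frac{358}{97}$ ($F = 358 \left(- \frac{1}{97}\right) = - \frac{358}{97} \approx -3.6907$)
$231 + \left(-1\right) \left(-327\right) F = 231 + \left(-1\right) \left(-327\right) \left(- \frac{358}{97}\right) = 231 + 327 \left(- \frac{358}{97}\right) = 231 - \frac{117066}{97} = - \frac{94659}{97}$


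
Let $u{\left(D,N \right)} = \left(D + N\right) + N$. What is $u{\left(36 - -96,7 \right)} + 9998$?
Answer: $10144$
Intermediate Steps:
$u{\left(D,N \right)} = D + 2 N$
$u{\left(36 - -96,7 \right)} + 9998 = \left(\left(36 - -96\right) + 2 \cdot 7\right) + 9998 = \left(\left(36 + 96\right) + 14\right) + 9998 = \left(132 + 14\right) + 9998 = 146 + 9998 = 10144$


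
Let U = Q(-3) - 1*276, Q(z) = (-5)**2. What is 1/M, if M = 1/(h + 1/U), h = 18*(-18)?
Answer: -81325/251 ≈ -324.00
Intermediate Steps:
Q(z) = 25
U = -251 (U = 25 - 1*276 = 25 - 276 = -251)
h = -324
M = -251/81325 (M = 1/(-324 + 1/(-251)) = 1/(-324 - 1/251) = 1/(-81325/251) = -251/81325 ≈ -0.0030864)
1/M = 1/(-251/81325) = -81325/251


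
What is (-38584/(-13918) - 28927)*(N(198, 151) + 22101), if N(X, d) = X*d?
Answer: -10466551168299/6959 ≈ -1.5040e+9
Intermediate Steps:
(-38584/(-13918) - 28927)*(N(198, 151) + 22101) = (-38584/(-13918) - 28927)*(198*151 + 22101) = (-38584*(-1/13918) - 28927)*(29898 + 22101) = (19292/6959 - 28927)*51999 = -201283701/6959*51999 = -10466551168299/6959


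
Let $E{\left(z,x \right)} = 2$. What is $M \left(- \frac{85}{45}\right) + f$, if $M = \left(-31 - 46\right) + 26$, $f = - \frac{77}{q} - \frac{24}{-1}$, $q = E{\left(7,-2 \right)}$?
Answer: $\frac{491}{6} \approx 81.833$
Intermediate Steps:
$q = 2$
$f = - \frac{29}{2}$ ($f = - \frac{77}{2} - \frac{24}{-1} = \left(-77\right) \frac{1}{2} - -24 = - \frac{77}{2} + 24 = - \frac{29}{2} \approx -14.5$)
$M = -51$ ($M = -77 + 26 = -51$)
$M \left(- \frac{85}{45}\right) + f = - 51 \left(- \frac{85}{45}\right) - \frac{29}{2} = - 51 \left(\left(-85\right) \frac{1}{45}\right) - \frac{29}{2} = \left(-51\right) \left(- \frac{17}{9}\right) - \frac{29}{2} = \frac{289}{3} - \frac{29}{2} = \frac{491}{6}$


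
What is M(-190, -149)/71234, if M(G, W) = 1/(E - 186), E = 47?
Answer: -1/9901526 ≈ -1.0099e-7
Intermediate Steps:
M(G, W) = -1/139 (M(G, W) = 1/(47 - 186) = 1/(-139) = -1/139)
M(-190, -149)/71234 = -1/139/71234 = -1/139*1/71234 = -1/9901526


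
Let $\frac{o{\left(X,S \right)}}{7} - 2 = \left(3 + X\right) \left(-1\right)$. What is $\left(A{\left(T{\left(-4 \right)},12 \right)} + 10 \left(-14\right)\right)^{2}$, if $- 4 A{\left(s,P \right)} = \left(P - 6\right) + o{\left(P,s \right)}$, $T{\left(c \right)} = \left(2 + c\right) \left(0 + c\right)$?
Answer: $\frac{225625}{16} \approx 14102.0$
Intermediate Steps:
$o{\left(X,S \right)} = -7 - 7 X$ ($o{\left(X,S \right)} = 14 + 7 \left(3 + X\right) \left(-1\right) = 14 + 7 \left(-3 - X\right) = 14 - \left(21 + 7 X\right) = -7 - 7 X$)
$T{\left(c \right)} = c \left(2 + c\right)$ ($T{\left(c \right)} = \left(2 + c\right) c = c \left(2 + c\right)$)
$A{\left(s,P \right)} = \frac{13}{4} + \frac{3 P}{2}$ ($A{\left(s,P \right)} = - \frac{\left(P - 6\right) - \left(7 + 7 P\right)}{4} = - \frac{\left(-6 + P\right) - \left(7 + 7 P\right)}{4} = - \frac{-13 - 6 P}{4} = \frac{13}{4} + \frac{3 P}{2}$)
$\left(A{\left(T{\left(-4 \right)},12 \right)} + 10 \left(-14\right)\right)^{2} = \left(\left(\frac{13}{4} + \frac{3}{2} \cdot 12\right) + 10 \left(-14\right)\right)^{2} = \left(\left(\frac{13}{4} + 18\right) - 140\right)^{2} = \left(\frac{85}{4} - 140\right)^{2} = \left(- \frac{475}{4}\right)^{2} = \frac{225625}{16}$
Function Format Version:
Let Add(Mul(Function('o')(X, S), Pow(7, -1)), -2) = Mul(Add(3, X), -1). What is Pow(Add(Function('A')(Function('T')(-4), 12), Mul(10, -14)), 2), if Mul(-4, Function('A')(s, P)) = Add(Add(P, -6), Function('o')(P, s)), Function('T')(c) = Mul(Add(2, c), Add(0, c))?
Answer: Rational(225625, 16) ≈ 14102.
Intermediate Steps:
Function('o')(X, S) = Add(-7, Mul(-7, X)) (Function('o')(X, S) = Add(14, Mul(7, Mul(Add(3, X), -1))) = Add(14, Mul(7, Add(-3, Mul(-1, X)))) = Add(14, Add(-21, Mul(-7, X))) = Add(-7, Mul(-7, X)))
Function('T')(c) = Mul(c, Add(2, c)) (Function('T')(c) = Mul(Add(2, c), c) = Mul(c, Add(2, c)))
Function('A')(s, P) = Add(Rational(13, 4), Mul(Rational(3, 2), P)) (Function('A')(s, P) = Mul(Rational(-1, 4), Add(Add(P, -6), Add(-7, Mul(-7, P)))) = Mul(Rational(-1, 4), Add(Add(-6, P), Add(-7, Mul(-7, P)))) = Mul(Rational(-1, 4), Add(-13, Mul(-6, P))) = Add(Rational(13, 4), Mul(Rational(3, 2), P)))
Pow(Add(Function('A')(Function('T')(-4), 12), Mul(10, -14)), 2) = Pow(Add(Add(Rational(13, 4), Mul(Rational(3, 2), 12)), Mul(10, -14)), 2) = Pow(Add(Add(Rational(13, 4), 18), -140), 2) = Pow(Add(Rational(85, 4), -140), 2) = Pow(Rational(-475, 4), 2) = Rational(225625, 16)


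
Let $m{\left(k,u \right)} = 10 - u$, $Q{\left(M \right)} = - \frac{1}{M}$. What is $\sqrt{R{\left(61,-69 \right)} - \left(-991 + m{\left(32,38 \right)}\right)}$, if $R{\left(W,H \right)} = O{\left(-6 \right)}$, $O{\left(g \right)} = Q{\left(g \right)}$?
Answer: $\frac{\sqrt{36690}}{6} \approx 31.924$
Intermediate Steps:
$O{\left(g \right)} = - \frac{1}{g}$
$R{\left(W,H \right)} = \frac{1}{6}$ ($R{\left(W,H \right)} = - \frac{1}{-6} = \left(-1\right) \left(- \frac{1}{6}\right) = \frac{1}{6}$)
$\sqrt{R{\left(61,-69 \right)} - \left(-991 + m{\left(32,38 \right)}\right)} = \sqrt{\frac{1}{6} + \left(991 - \left(10 - 38\right)\right)} = \sqrt{\frac{1}{6} + \left(991 - -28\right)} = \sqrt{\frac{1}{6} + \left(991 + 28\right)} = \sqrt{\frac{1}{6} + 1019} = \sqrt{\frac{6115}{6}} = \frac{\sqrt{36690}}{6}$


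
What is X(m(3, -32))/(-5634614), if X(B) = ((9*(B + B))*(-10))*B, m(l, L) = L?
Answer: 92160/2817307 ≈ 0.032712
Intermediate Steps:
X(B) = -180*B**2 (X(B) = ((9*(2*B))*(-10))*B = ((18*B)*(-10))*B = (-180*B)*B = -180*B**2)
X(m(3, -32))/(-5634614) = -180*(-32)**2/(-5634614) = -180*1024*(-1/5634614) = -184320*(-1/5634614) = 92160/2817307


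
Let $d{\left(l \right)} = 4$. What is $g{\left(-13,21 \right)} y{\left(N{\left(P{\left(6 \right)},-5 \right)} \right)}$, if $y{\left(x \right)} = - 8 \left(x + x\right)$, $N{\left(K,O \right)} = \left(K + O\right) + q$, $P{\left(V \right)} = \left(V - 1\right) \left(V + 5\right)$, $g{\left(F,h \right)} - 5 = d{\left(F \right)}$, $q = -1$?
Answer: $-7056$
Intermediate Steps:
$g{\left(F,h \right)} = 9$ ($g{\left(F,h \right)} = 5 + 4 = 9$)
$P{\left(V \right)} = \left(-1 + V\right) \left(5 + V\right)$
$N{\left(K,O \right)} = -1 + K + O$ ($N{\left(K,O \right)} = \left(K + O\right) - 1 = -1 + K + O$)
$y{\left(x \right)} = - 16 x$ ($y{\left(x \right)} = - 8 \cdot 2 x = - 16 x$)
$g{\left(-13,21 \right)} y{\left(N{\left(P{\left(6 \right)},-5 \right)} \right)} = 9 \left(- 16 \left(-1 + \left(-5 + 6^{2} + 4 \cdot 6\right) - 5\right)\right) = 9 \left(- 16 \left(-1 + \left(-5 + 36 + 24\right) - 5\right)\right) = 9 \left(- 16 \left(-1 + 55 - 5\right)\right) = 9 \left(\left(-16\right) 49\right) = 9 \left(-784\right) = -7056$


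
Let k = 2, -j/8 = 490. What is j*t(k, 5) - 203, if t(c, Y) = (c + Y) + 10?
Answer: -66843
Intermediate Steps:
j = -3920 (j = -8*490 = -3920)
t(c, Y) = 10 + Y + c (t(c, Y) = (Y + c) + 10 = 10 + Y + c)
j*t(k, 5) - 203 = -3920*(10 + 5 + 2) - 203 = -3920*17 - 203 = -66640 - 203 = -66843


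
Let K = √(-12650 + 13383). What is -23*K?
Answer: -23*√733 ≈ -622.70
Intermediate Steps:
K = √733 ≈ 27.074
-23*K = -23*√733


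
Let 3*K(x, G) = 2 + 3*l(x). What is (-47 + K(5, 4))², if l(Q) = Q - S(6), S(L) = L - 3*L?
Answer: 7744/9 ≈ 860.44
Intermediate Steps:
S(L) = -2*L
l(Q) = 12 + Q (l(Q) = Q - (-2)*6 = Q - 1*(-12) = Q + 12 = 12 + Q)
K(x, G) = 38/3 + x (K(x, G) = (2 + 3*(12 + x))/3 = (2 + (36 + 3*x))/3 = (38 + 3*x)/3 = 38/3 + x)
(-47 + K(5, 4))² = (-47 + (38/3 + 5))² = (-47 + 53/3)² = (-88/3)² = 7744/9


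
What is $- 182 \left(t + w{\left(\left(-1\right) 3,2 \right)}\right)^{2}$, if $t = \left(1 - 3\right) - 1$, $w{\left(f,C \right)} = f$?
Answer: $-6552$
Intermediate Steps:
$t = -3$ ($t = -2 - 1 = -3$)
$- 182 \left(t + w{\left(\left(-1\right) 3,2 \right)}\right)^{2} = - 182 \left(-3 - 3\right)^{2} = - 182 \left(-6\right)^{2} = - 182 \cdot 36 = \left(-1\right) 6552 = -6552$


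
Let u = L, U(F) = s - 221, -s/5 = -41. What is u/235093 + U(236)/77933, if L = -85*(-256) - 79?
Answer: 1685903885/18321502769 ≈ 0.092018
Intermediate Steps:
s = 205 (s = -5*(-41) = 205)
U(F) = -16 (U(F) = 205 - 221 = -16)
L = 21681 (L = 21760 - 79 = 21681)
u = 21681
u/235093 + U(236)/77933 = 21681/235093 - 16/77933 = 1685903885/18321502769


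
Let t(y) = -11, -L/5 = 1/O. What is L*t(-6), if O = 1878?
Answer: 55/1878 ≈ 0.029286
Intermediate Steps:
L = -5/1878 ≈ -0.0026624
L*t(-6) = -5/1878*(-11) = 55/1878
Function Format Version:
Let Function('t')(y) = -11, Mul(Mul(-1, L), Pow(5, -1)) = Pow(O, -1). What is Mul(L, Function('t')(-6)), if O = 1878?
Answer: Rational(55, 1878) ≈ 0.029286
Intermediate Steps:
L = Rational(-5, 1878) (L = Mul(-5, Pow(1878, -1)) = Mul(-5, Rational(1, 1878)) = Rational(-5, 1878) ≈ -0.0026624)
Mul(L, Function('t')(-6)) = Mul(Rational(-5, 1878), -11) = Rational(55, 1878)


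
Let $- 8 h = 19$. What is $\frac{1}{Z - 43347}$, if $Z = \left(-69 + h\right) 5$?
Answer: $- \frac{8}{349631} \approx -2.2881 \cdot 10^{-5}$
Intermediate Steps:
$h = - \frac{19}{8}$ ($h = \left(- \frac{1}{8}\right) 19 = - \frac{19}{8} \approx -2.375$)
$Z = - \frac{2855}{8}$ ($Z = \left(-69 - \frac{19}{8}\right) 5 = \left(- \frac{571}{8}\right) 5 = - \frac{2855}{8} \approx -356.88$)
$\frac{1}{Z - 43347} = \frac{1}{- \frac{2855}{8} - 43347} = \frac{1}{- \frac{349631}{8}} = - \frac{8}{349631}$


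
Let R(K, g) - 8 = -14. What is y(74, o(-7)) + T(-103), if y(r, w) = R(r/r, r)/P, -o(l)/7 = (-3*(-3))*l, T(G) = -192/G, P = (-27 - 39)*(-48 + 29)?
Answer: 40025/21527 ≈ 1.8593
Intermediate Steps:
R(K, g) = -6 (R(K, g) = 8 - 14 = -6)
P = 1254 (P = -66*(-19) = 1254)
o(l) = -63*l (o(l) = -7*(-3*(-3))*l = -63*l)
y(r, w) = -1/209 (y(r, w) = -6/1254 = -6*1/1254 = -1/209)
y(74, o(-7)) + T(-103) = -1/209 - 192/(-103) = -1/209 - 192*(-1/103) = -1/209 + 192/103 = 40025/21527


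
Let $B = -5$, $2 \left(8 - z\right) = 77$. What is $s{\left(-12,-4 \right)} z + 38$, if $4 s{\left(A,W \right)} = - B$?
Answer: $- \frac{1}{8} \approx -0.125$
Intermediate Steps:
$z = - \frac{61}{2}$ ($z = 8 - \frac{77}{2} = - \frac{61}{2} \approx -30.5$)
$s{\left(A,W \right)} = \frac{5}{4}$ ($s{\left(A,W \right)} = \frac{\left(-1\right) \left(-5\right)}{4} = \frac{1}{4} \cdot 5 = \frac{5}{4}$)
$s{\left(-12,-4 \right)} z + 38 = \frac{5}{4} \left(- \frac{61}{2}\right) + 38 = - \frac{305}{8} + 38 = - \frac{1}{8}$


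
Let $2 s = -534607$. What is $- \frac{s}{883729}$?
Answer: $\frac{534607}{1767458} \approx 0.30247$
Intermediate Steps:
$s = - \frac{534607}{2}$ ($s = \frac{1}{2} \left(-534607\right) = - \frac{534607}{2} \approx -2.673 \cdot 10^{5}$)
$- \frac{s}{883729} = - \frac{-534607}{2 \cdot 883729} = \left(-1\right) \left(- \frac{534607}{1767458}\right) = \frac{534607}{1767458}$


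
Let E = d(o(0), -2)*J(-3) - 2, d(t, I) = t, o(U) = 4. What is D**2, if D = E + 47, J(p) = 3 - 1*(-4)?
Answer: 5329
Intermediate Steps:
J(p) = 7 (J(p) = 3 + 4 = 7)
E = 26 (E = 4*7 - 2 = 28 - 2 = 26)
D = 73 (D = 26 + 47 = 73)
D**2 = 73**2 = 5329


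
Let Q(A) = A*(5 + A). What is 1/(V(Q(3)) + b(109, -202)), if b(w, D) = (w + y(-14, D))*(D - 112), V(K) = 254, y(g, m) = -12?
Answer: -1/30204 ≈ -3.3108e-5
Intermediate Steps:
b(w, D) = (-112 + D)*(-12 + w) (b(w, D) = (w - 12)*(D - 112) = (-12 + w)*(-112 + D) = (-112 + D)*(-12 + w))
1/(V(Q(3)) + b(109, -202)) = 1/(254 + (1344 - 112*109 - 12*(-202) - 202*109)) = 1/(254 + (1344 - 12208 + 2424 - 22018)) = 1/(254 - 30458) = 1/(-30204) = -1/30204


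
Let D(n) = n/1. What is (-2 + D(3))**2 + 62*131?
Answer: 8123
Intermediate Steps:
D(n) = n (D(n) = n*1 = n)
(-2 + D(3))**2 + 62*131 = (-2 + 3)**2 + 62*131 = 1**2 + 8122 = 1 + 8122 = 8123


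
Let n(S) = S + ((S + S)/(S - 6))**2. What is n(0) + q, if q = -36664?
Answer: -36664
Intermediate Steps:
n(S) = S + 4*S**2/(-6 + S)**2 (n(S) = S + ((2*S)/(-6 + S))**2 = S + (2*S/(-6 + S))**2 = S + 4*S**2/(-6 + S)**2)
n(0) + q = (0 + 4*0**2/(-6 + 0)**2) - 36664 = (0 + 4*0/(-6)**2) - 36664 = (0 + 4*0*(1/36)) - 36664 = (0 + 0) - 36664 = 0 - 36664 = -36664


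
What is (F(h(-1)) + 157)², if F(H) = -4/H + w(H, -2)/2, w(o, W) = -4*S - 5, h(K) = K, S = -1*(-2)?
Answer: 95481/4 ≈ 23870.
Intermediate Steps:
S = 2
w(o, W) = -13 (w(o, W) = -4*2 - 5 = -8 - 5 = -13)
F(H) = -13/2 - 4/H (F(H) = -4/H - 13/2 = -13/2 - 4/H)
(F(h(-1)) + 157)² = ((-13/2 - 4/(-1)) + 157)² = ((-13/2 - 4*(-1)) + 157)² = ((-13/2 + 4) + 157)² = (-5/2 + 157)² = (309/2)² = 95481/4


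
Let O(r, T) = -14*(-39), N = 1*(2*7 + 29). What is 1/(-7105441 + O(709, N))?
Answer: -1/7104895 ≈ -1.4075e-7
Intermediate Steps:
N = 43 (N = 1*(14 + 29) = 1*43 = 43)
O(r, T) = 546
1/(-7105441 + O(709, N)) = 1/(-7105441 + 546) = 1/(-7104895) = -1/7104895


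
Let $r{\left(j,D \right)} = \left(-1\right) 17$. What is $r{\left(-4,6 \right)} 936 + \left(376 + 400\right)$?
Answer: $-15136$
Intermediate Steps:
$r{\left(j,D \right)} = -17$
$r{\left(-4,6 \right)} 936 + \left(376 + 400\right) = \left(-17\right) 936 + \left(376 + 400\right) = -15912 + 776 = -15136$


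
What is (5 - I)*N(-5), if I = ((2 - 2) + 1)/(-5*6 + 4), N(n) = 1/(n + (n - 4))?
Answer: -131/364 ≈ -0.35989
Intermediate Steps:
N(n) = 1/(-4 + 2*n) (N(n) = 1/(n + (-4 + n)) = 1/(-4 + 2*n))
I = -1/26 (I = (0 + 1)/(-30 + 4) = 1/(-26) = 1*(-1/26) = -1/26 ≈ -0.038462)
(5 - I)*N(-5) = (5 - 1*(-1/26))*(1/(2*(-2 - 5))) = (5 + 1/26)*((1/2)/(-7)) = 131*((1/2)*(-1/7))/26 = (131/26)*(-1/14) = -131/364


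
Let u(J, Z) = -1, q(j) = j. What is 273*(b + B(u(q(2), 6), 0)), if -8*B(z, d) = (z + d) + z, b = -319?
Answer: -348075/4 ≈ -87019.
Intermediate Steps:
B(z, d) = -z/4 - d/8 (B(z, d) = -((z + d) + z)/8 = -((d + z) + z)/8 = -(d + 2*z)/8 = -z/4 - d/8)
273*(b + B(u(q(2), 6), 0)) = 273*(-319 + (-¼*(-1) - ⅛*0)) = 273*(-319 + (¼ + 0)) = 273*(-319 + ¼) = 273*(-1275/4) = -348075/4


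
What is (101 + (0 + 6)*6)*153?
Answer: 20961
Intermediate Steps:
(101 + (0 + 6)*6)*153 = (101 + 6*6)*153 = (101 + 36)*153 = 137*153 = 20961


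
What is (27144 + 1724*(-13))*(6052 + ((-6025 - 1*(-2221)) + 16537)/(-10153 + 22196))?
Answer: 344948457308/12043 ≈ 2.8643e+7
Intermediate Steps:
(27144 + 1724*(-13))*(6052 + ((-6025 - 1*(-2221)) + 16537)/(-10153 + 22196)) = (27144 - 22412)*(6052 + ((-6025 + 2221) + 16537)/12043) = 4732*(6052 + (-3804 + 16537)*(1/12043)) = 4732*(6052 + 12733*(1/12043)) = 4732*(6052 + 12733/12043) = 4732*(72896969/12043) = 344948457308/12043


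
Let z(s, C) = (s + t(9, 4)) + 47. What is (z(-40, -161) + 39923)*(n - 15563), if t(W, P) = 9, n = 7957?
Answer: -303776034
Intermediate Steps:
z(s, C) = 56 + s (z(s, C) = (s + 9) + 47 = (9 + s) + 47 = 56 + s)
(z(-40, -161) + 39923)*(n - 15563) = ((56 - 40) + 39923)*(7957 - 15563) = (16 + 39923)*(-7606) = 39939*(-7606) = -303776034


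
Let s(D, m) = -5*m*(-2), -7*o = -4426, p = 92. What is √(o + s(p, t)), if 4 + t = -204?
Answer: 3*I*√7882/7 ≈ 38.049*I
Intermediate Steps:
t = -208 (t = -4 - 204 = -208)
o = 4426/7 (o = -⅐*(-4426) = 4426/7 ≈ 632.29)
s(D, m) = 10*m
√(o + s(p, t)) = √(4426/7 + 10*(-208)) = √(4426/7 - 2080) = √(-10134/7) = 3*I*√7882/7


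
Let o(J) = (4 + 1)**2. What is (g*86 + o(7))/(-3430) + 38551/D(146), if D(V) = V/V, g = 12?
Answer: 18889839/490 ≈ 38551.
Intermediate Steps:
o(J) = 25 (o(J) = 5**2 = 25)
D(V) = 1
(g*86 + o(7))/(-3430) + 38551/D(146) = (12*86 + 25)/(-3430) + 38551/1 = (1032 + 25)*(-1/3430) + 38551*1 = 1057*(-1/3430) + 38551 = -151/490 + 38551 = 18889839/490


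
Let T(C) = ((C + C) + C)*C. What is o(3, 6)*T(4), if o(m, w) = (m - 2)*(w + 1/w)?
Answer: 296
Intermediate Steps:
o(m, w) = (-2 + m)*(w + 1/w)
T(C) = 3*C² (T(C) = (2*C + C)*C = (3*C)*C = 3*C²)
o(3, 6)*T(4) = ((-2 + 3 + 6²*(-2 + 3))/6)*(3*4²) = ((-2 + 3 + 36*1)/6)*(3*16) = ((-2 + 3 + 36)/6)*48 = ((⅙)*37)*48 = (37/6)*48 = 296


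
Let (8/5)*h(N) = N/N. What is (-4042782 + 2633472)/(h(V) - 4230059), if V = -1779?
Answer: 11274480/33840467 ≈ 0.33317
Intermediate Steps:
h(N) = 5/8 (h(N) = 5*(N/N)/8 = (5/8)*1 = 5/8)
(-4042782 + 2633472)/(h(V) - 4230059) = (-4042782 + 2633472)/(5/8 - 4230059) = -1409310/(-33840467/8) = -1409310*(-8/33840467) = 11274480/33840467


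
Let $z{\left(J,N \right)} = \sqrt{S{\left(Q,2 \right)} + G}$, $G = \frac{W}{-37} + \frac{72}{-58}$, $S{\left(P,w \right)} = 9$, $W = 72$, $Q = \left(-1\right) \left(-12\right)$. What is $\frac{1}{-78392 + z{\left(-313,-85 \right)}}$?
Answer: $- \frac{84114616}{6593912971235} - \frac{9 \sqrt{82621}}{6593912971235} \approx -1.2757 \cdot 10^{-5}$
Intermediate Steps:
$Q = 12$
$G = - \frac{3420}{1073}$ ($G = \frac{72}{-37} + \frac{72}{-58} = 72 \left(- \frac{1}{37}\right) + 72 \left(- \frac{1}{58}\right) = - \frac{72}{37} - \frac{36}{29} = - \frac{3420}{1073} \approx -3.1873$)
$z{\left(J,N \right)} = \frac{9 \sqrt{82621}}{1073}$ ($z{\left(J,N \right)} = \sqrt{9 - \frac{3420}{1073}} = \sqrt{\frac{6237}{1073}} = \frac{9 \sqrt{82621}}{1073}$)
$\frac{1}{-78392 + z{\left(-313,-85 \right)}} = \frac{1}{-78392 + \frac{9 \sqrt{82621}}{1073}}$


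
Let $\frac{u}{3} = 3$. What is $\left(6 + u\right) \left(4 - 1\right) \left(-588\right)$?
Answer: $-26460$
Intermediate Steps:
$u = 9$ ($u = 3 \cdot 3 = 9$)
$\left(6 + u\right) \left(4 - 1\right) \left(-588\right) = \left(6 + 9\right) \left(4 - 1\right) \left(-588\right) = 15 \cdot 3 \left(-588\right) = 45 \left(-588\right) = -26460$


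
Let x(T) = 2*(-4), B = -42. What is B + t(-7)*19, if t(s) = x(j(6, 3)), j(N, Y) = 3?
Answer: -194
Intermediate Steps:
x(T) = -8
t(s) = -8
B + t(-7)*19 = -42 - 8*19 = -42 - 152 = -194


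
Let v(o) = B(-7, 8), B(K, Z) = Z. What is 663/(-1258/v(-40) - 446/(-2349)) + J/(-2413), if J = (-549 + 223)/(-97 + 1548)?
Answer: -21810804828862/5166943355831 ≈ -4.2212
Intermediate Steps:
v(o) = 8
J = -326/1451 ≈ -0.22467
663/(-1258/v(-40) - 446/(-2349)) + J/(-2413) = 663/(-1258/8 - 446/(-2349)) - 326/1451/(-2413) = 663/(-1258*⅛ - 446*(-1/2349)) - 326/1451*(-1/2413) = 663/(-629/4 + 446/2349) + 326/3501263 = 663/(-1475737/9396) + 326/3501263 = 663*(-9396/1475737) + 326/3501263 = -6229548/1475737 + 326/3501263 = -21810804828862/5166943355831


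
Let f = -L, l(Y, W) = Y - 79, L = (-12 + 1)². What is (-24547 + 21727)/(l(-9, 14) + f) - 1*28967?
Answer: -6051283/209 ≈ -28954.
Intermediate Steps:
L = 121 (L = (-11)² = 121)
l(Y, W) = -79 + Y
f = -121 (f = -1*121 = -121)
(-24547 + 21727)/(l(-9, 14) + f) - 1*28967 = (-24547 + 21727)/((-79 - 9) - 121) - 1*28967 = -2820/(-88 - 121) - 28967 = -2820/(-209) - 28967 = -2820*(-1/209) - 28967 = 2820/209 - 28967 = -6051283/209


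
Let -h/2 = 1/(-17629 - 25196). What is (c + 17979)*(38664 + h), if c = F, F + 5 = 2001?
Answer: 1322972855798/1713 ≈ 7.7231e+8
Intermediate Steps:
F = 1996 (F = -5 + 2001 = 1996)
c = 1996
h = 2/42825 (h = -2/(-17629 - 25196) = -2/(-42825) = -2*(-1/42825) = 2/42825 ≈ 4.6702e-5)
(c + 17979)*(38664 + h) = (1996 + 17979)*(38664 + 2/42825) = 19975*(1655785802/42825) = 1322972855798/1713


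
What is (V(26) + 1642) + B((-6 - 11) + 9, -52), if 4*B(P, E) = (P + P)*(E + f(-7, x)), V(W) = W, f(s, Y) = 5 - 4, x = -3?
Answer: 1872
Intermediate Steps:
f(s, Y) = 1
B(P, E) = P*(1 + E)/2 (B(P, E) = ((P + P)*(E + 1))/4 = ((2*P)*(1 + E))/4 = (2*P*(1 + E))/4 = P*(1 + E)/2)
(V(26) + 1642) + B((-6 - 11) + 9, -52) = (26 + 1642) + ((-6 - 11) + 9)*(1 - 52)/2 = 1668 + (½)*(-17 + 9)*(-51) = 1668 + (½)*(-8)*(-51) = 1668 + 204 = 1872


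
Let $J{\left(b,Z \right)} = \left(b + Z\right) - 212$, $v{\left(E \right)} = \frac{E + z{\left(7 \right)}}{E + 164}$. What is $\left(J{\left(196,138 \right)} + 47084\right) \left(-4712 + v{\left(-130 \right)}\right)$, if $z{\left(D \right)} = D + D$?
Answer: $- \frac{3784127372}{17} \approx -2.226 \cdot 10^{8}$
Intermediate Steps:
$z{\left(D \right)} = 2 D$
$v{\left(E \right)} = \frac{14 + E}{164 + E}$ ($v{\left(E \right)} = \frac{E + 2 \cdot 7}{E + 164} = \frac{E + 14}{164 + E} = \frac{14 + E}{164 + E}$)
$J{\left(b,Z \right)} = -212 + Z + b$ ($J{\left(b,Z \right)} = \left(Z + b\right) - 212 = -212 + Z + b$)
$\left(J{\left(196,138 \right)} + 47084\right) \left(-4712 + v{\left(-130 \right)}\right) = \left(\left(-212 + 138 + 196\right) + 47084\right) \left(-4712 + \frac{14 - 130}{164 - 130}\right) = \left(122 + 47084\right) \left(-4712 + \frac{1}{34} \left(-116\right)\right) = 47206 \left(-4712 + \frac{1}{34} \left(-116\right)\right) = 47206 \left(-4712 - \frac{58}{17}\right) = 47206 \left(- \frac{80162}{17}\right) = - \frac{3784127372}{17}$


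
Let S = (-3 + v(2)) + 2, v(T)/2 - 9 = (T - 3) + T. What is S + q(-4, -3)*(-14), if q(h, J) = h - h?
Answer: 19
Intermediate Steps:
v(T) = 12 + 4*T (v(T) = 18 + 2*((T - 3) + T) = 18 + 2*((-3 + T) + T) = 18 + 2*(-3 + 2*T) = 18 + (-6 + 4*T) = 12 + 4*T)
q(h, J) = 0
S = 19 (S = (-3 + (12 + 4*2)) + 2 = (-3 + (12 + 8)) + 2 = (-3 + 20) + 2 = 17 + 2 = 19)
S + q(-4, -3)*(-14) = 19 + 0*(-14) = 19 + 0 = 19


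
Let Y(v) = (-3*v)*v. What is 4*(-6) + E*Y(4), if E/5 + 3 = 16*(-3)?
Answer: 12216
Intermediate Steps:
Y(v) = -3*v²
E = -255 (E = -15 + 5*(16*(-3)) = -15 + 5*(-48) = -15 - 240 = -255)
4*(-6) + E*Y(4) = 4*(-6) - (-765)*4² = -24 - (-765)*16 = -24 - 255*(-48) = -24 + 12240 = 12216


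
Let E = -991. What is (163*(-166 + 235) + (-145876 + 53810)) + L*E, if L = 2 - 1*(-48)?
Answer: -130369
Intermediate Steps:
L = 50 (L = 2 + 48 = 50)
(163*(-166 + 235) + (-145876 + 53810)) + L*E = (163*(-166 + 235) + (-145876 + 53810)) + 50*(-991) = (163*69 - 92066) - 49550 = (11247 - 92066) - 49550 = -80819 - 49550 = -130369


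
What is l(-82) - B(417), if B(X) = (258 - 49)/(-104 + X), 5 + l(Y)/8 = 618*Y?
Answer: -126905433/313 ≈ -4.0545e+5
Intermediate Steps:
l(Y) = -40 + 4944*Y (l(Y) = -40 + 8*(618*Y) = -40 + 4944*Y)
B(X) = 209/(-104 + X)
l(-82) - B(417) = (-40 + 4944*(-82)) - 209/(-104 + 417) = (-40 - 405408) - 209/313 = -405448 - 209/313 = -126905433/313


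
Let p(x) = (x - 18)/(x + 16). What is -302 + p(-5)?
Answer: -3345/11 ≈ -304.09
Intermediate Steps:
p(x) = (-18 + x)/(16 + x)
-302 + p(-5) = -302 + (-18 - 5)/(16 - 5) = -302 - 23/11 = -3345/11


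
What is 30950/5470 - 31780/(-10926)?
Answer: 25599815/2988261 ≈ 8.5668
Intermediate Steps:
30950/5470 - 31780/(-10926) = 30950*(1/5470) - 31780*(-1/10926) = 3095/547 + 15890/5463 = 25599815/2988261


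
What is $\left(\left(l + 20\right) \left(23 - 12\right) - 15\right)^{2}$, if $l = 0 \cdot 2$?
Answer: $42025$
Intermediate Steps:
$l = 0$
$\left(\left(l + 20\right) \left(23 - 12\right) - 15\right)^{2} = \left(\left(0 + 20\right) \left(23 - 12\right) - 15\right)^{2} = \left(20 \cdot 11 - 15\right)^{2} = \left(220 - 15\right)^{2} = 205^{2} = 42025$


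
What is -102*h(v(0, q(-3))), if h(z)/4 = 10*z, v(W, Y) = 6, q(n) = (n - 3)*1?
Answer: -24480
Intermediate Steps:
q(n) = -3 + n (q(n) = (-3 + n)*1 = -3 + n)
h(z) = 40*z (h(z) = 4*(10*z) = 40*z)
-102*h(v(0, q(-3))) = -4080*6 = -102*240 = -24480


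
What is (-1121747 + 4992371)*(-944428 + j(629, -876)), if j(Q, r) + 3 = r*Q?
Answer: -5788266601440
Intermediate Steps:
j(Q, r) = -3 + Q*r (j(Q, r) = -3 + r*Q = -3 + Q*r)
(-1121747 + 4992371)*(-944428 + j(629, -876)) = (-1121747 + 4992371)*(-944428 + (-3 + 629*(-876))) = 3870624*(-944428 + (-3 - 551004)) = 3870624*(-944428 - 551007) = 3870624*(-1495435) = -5788266601440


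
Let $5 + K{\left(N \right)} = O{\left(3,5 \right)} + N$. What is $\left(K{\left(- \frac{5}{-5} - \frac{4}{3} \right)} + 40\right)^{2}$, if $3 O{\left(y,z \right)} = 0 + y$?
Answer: $\frac{11449}{9} \approx 1272.1$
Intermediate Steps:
$O{\left(y,z \right)} = \frac{y}{3}$ ($O{\left(y,z \right)} = \frac{0 + y}{3} = \frac{y}{3}$)
$K{\left(N \right)} = -4 + N$ ($K{\left(N \right)} = -5 + \left(\frac{1}{3} \cdot 3 + N\right) = -5 + \left(1 + N\right) = -4 + N$)
$\left(K{\left(- \frac{5}{-5} - \frac{4}{3} \right)} + 40\right)^{2} = \left(\left(-4 - \left(-1 + \frac{4}{3}\right)\right) + 40\right)^{2} = \left(\left(-4 - \frac{1}{3}\right) + 40\right)^{2} = \left(- \frac{13}{3} + 40\right)^{2} = \left(\frac{107}{3}\right)^{2} = \frac{11449}{9}$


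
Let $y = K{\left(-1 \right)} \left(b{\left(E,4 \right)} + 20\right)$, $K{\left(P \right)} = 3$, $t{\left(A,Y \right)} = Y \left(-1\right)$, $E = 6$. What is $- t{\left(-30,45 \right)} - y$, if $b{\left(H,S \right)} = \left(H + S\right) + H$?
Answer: $-63$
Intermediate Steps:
$t{\left(A,Y \right)} = - Y$
$b{\left(H,S \right)} = S + 2 H$
$y = 108$ ($y = 3 \left(\left(4 + 2 \cdot 6\right) + 20\right) = 3 \left(\left(4 + 12\right) + 20\right) = 3 \left(16 + 20\right) = 3 \cdot 36 = 108$)
$- t{\left(-30,45 \right)} - y = - \left(-1\right) 45 - 108 = \left(-1\right) \left(-45\right) - 108 = 45 - 108 = -63$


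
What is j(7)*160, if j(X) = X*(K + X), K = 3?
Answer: 11200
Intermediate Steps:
j(X) = X*(3 + X)
j(7)*160 = (7*(3 + 7))*160 = (7*10)*160 = 70*160 = 11200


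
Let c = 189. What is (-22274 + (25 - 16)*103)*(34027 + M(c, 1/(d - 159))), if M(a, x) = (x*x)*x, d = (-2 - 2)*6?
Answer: -4451575877528356/6128487 ≈ -7.2637e+8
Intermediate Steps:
d = -24 (d = -4*6 = -24)
M(a, x) = x³ (M(a, x) = x²*x = x³)
(-22274 + (25 - 16)*103)*(34027 + M(c, 1/(d - 159))) = (-22274 + (25 - 16)*103)*(34027 + (1/(-24 - 159))³) = (-22274 + 9*103)*(34027 + (1/(-183))³) = (-22274 + 927)*(34027 + (-1/183)³) = -21347*(34027 - 1/6128487) = -21347*208534027148/6128487 = -4451575877528356/6128487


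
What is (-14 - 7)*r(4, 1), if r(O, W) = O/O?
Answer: -21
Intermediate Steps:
r(O, W) = 1
(-14 - 7)*r(4, 1) = (-14 - 7)*1 = -21*1 = -21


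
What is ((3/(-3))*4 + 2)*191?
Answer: -382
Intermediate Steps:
((3/(-3))*4 + 2)*191 = ((3*(-1/3))*4 + 2)*191 = (-1*4 + 2)*191 = (-4 + 2)*191 = -2*191 = -382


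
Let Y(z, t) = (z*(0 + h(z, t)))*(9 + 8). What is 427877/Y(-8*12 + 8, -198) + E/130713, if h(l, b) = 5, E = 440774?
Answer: -281455063/5228520 ≈ -53.831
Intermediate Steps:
Y(z, t) = 85*z (Y(z, t) = (z*(0 + 5))*(9 + 8) = (z*5)*17 = (5*z)*17 = 85*z)
427877/Y(-8*12 + 8, -198) + E/130713 = 427877/((85*(-8*12 + 8))) + 440774/130713 = 427877/((85*(-96 + 8))) + 440774*(1/130713) = 427877/((85*(-88))) + 440774/130713 = 427877/(-7480) + 440774/130713 = 427877*(-1/7480) + 440774/130713 = -427877/7480 + 440774/130713 = -281455063/5228520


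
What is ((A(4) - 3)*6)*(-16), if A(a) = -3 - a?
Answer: 960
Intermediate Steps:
((A(4) - 3)*6)*(-16) = (((-3 - 1*4) - 3)*6)*(-16) = (((-3 - 4) - 3)*6)*(-16) = ((-7 - 3)*6)*(-16) = -10*6*(-16) = -60*(-16) = 960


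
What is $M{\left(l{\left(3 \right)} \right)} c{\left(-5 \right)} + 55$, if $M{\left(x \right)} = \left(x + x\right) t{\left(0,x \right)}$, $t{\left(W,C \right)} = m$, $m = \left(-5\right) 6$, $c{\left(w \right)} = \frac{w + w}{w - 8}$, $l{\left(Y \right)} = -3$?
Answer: $\frac{2515}{13} \approx 193.46$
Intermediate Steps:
$c{\left(w \right)} = \frac{2 w}{-8 + w}$
$m = -30$
$t{\left(W,C \right)} = -30$
$M{\left(x \right)} = - 60 x$ ($M{\left(x \right)} = \left(x + x\right) \left(-30\right) = 2 x \left(-30\right) = - 60 x$)
$M{\left(l{\left(3 \right)} \right)} c{\left(-5 \right)} + 55 = \left(-60\right) \left(-3\right) 2 \left(-5\right) \frac{1}{-8 - 5} + 55 = 180 \cdot 2 \left(-5\right) \frac{1}{-13} + 55 = 180 \cdot 2 \left(-5\right) \left(- \frac{1}{13}\right) + 55 = 180 \cdot \frac{10}{13} + 55 = \frac{1800}{13} + 55 = \frac{2515}{13}$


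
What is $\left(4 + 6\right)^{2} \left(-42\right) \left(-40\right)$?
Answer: $168000$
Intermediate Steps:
$\left(4 + 6\right)^{2} \left(-42\right) \left(-40\right) = 10^{2} \left(-42\right) \left(-40\right) = 100 \left(-42\right) \left(-40\right) = \left(-4200\right) \left(-40\right) = 168000$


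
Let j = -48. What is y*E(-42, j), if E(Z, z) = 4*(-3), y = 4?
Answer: -48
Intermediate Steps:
E(Z, z) = -12
y*E(-42, j) = 4*(-12) = -48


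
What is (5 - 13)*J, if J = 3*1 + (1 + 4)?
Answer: -64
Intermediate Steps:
J = 8 (J = 3 + 5 = 8)
(5 - 13)*J = (5 - 13)*8 = -8*8 = -64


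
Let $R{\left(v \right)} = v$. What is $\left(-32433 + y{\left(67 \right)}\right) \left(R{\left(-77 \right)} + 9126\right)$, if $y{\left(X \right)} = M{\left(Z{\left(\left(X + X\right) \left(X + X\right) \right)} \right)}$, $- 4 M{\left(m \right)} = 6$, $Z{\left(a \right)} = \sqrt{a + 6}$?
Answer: $- \frac{586999581}{2} \approx -2.935 \cdot 10^{8}$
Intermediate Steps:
$Z{\left(a \right)} = \sqrt{6 + a}$
$M{\left(m \right)} = - \frac{3}{2}$ ($M{\left(m \right)} = \left(- \frac{1}{4}\right) 6 = - \frac{3}{2}$)
$y{\left(X \right)} = - \frac{3}{2}$
$\left(-32433 + y{\left(67 \right)}\right) \left(R{\left(-77 \right)} + 9126\right) = \left(-32433 - \frac{3}{2}\right) \left(-77 + 9126\right) = \left(- \frac{64869}{2}\right) 9049 = - \frac{586999581}{2}$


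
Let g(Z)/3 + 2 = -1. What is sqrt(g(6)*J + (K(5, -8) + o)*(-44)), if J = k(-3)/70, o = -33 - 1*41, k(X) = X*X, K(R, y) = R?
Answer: sqrt(14870730)/70 ≈ 55.089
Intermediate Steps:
k(X) = X**2
o = -74 (o = -33 - 41 = -74)
g(Z) = -9 (g(Z) = -6 + 3*(-1) = -6 - 3 = -9)
J = 9/70 (J = (-3)**2/70 = 9*(1/70) = 9/70 ≈ 0.12857)
sqrt(g(6)*J + (K(5, -8) + o)*(-44)) = sqrt(-9*9/70 + (5 - 74)*(-44)) = sqrt(-81/70 - 69*(-44)) = sqrt(-81/70 + 3036) = sqrt(212439/70) = sqrt(14870730)/70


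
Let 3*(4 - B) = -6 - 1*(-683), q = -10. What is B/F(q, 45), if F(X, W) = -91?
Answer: 95/39 ≈ 2.4359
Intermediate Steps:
B = -665/3 (B = 4 - (-6 - 1*(-683))/3 = 4 - (-6 + 683)/3 = 4 - ⅓*677 = 4 - 677/3 = -665/3 ≈ -221.67)
B/F(q, 45) = -665/3/(-91) = -665/3*(-1/91) = 95/39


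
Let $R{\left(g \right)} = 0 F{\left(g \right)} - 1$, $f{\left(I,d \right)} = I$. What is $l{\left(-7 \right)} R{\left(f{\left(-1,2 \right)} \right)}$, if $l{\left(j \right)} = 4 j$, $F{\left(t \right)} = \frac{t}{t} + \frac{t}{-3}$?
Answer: $28$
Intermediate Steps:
$F{\left(t \right)} = 1 - \frac{t}{3}$ ($F{\left(t \right)} = 1 + t \left(- \frac{1}{3}\right) = 1 - \frac{t}{3}$)
$R{\left(g \right)} = -1$ ($R{\left(g \right)} = 0 \left(1 - \frac{g}{3}\right) - 1 = 0 - 1 = -1$)
$l{\left(-7 \right)} R{\left(f{\left(-1,2 \right)} \right)} = 4 \left(-7\right) \left(-1\right) = \left(-28\right) \left(-1\right) = 28$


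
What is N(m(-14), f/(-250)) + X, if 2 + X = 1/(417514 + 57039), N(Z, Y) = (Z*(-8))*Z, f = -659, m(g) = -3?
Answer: -35116921/474553 ≈ -74.000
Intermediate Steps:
N(Z, Y) = -8*Z² (N(Z, Y) = (-8*Z)*Z = -8*Z²)
X = -949105/474553 (X = -2 + 1/(417514 + 57039) = -2 + 1/474553 = -949105/474553 ≈ -2.0000)
N(m(-14), f/(-250)) + X = -8*(-3)² - 949105/474553 = -8*9 - 949105/474553 = -72 - 949105/474553 = -35116921/474553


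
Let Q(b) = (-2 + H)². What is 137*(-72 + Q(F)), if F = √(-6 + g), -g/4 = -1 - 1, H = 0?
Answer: -9316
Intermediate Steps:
g = 8 (g = -4*(-1 - 1) = -4*(-2) = 8)
F = √2 (F = √(-6 + 8) = √2 ≈ 1.4142)
Q(b) = 4 (Q(b) = (-2 + 0)² = (-2)² = 4)
137*(-72 + Q(F)) = 137*(-72 + 4) = 137*(-68) = -9316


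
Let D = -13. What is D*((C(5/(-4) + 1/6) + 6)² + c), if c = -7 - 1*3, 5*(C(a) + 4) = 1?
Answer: 1677/25 ≈ 67.080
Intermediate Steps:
C(a) = -19/5 (C(a) = -4 + (⅕)*1 = -4 + ⅕ = -19/5)
c = -10 (c = -7 - 3 = -10)
D*((C(5/(-4) + 1/6) + 6)² + c) = -13*((-19/5 + 6)² - 10) = -13*((11/5)² - 10) = -13*(121/25 - 10) = -13*(-129/25) = 1677/25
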